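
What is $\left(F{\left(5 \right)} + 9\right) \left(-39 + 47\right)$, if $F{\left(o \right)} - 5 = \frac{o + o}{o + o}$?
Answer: $120$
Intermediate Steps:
$F{\left(o \right)} = 6$ ($F{\left(o \right)} = 5 + \frac{o + o}{o + o} = 5 + \frac{2 o}{2 o} = 5 + 2 o \frac{1}{2 o} = 5 + 1 = 6$)
$\left(F{\left(5 \right)} + 9\right) \left(-39 + 47\right) = \left(6 + 9\right) \left(-39 + 47\right) = 15 \cdot 8 = 120$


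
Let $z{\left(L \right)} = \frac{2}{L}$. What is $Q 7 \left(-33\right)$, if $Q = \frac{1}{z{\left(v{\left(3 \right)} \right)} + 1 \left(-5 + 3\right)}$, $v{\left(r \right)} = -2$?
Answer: $77$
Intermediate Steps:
$Q = - \frac{1}{3}$ ($Q = \frac{1}{\frac{2}{-2} + 1 \left(-5 + 3\right)} = \frac{1}{2 \left(- \frac{1}{2}\right) + 1 \left(-2\right)} = \frac{1}{-1 - 2} = \frac{1}{-3} = - \frac{1}{3} \approx -0.33333$)
$Q 7 \left(-33\right) = \left(- \frac{1}{3}\right) 7 \left(-33\right) = \left(- \frac{7}{3}\right) \left(-33\right) = 77$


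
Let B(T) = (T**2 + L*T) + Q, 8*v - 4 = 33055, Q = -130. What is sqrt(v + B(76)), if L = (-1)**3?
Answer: sqrt(155238)/4 ≈ 98.501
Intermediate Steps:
v = 33059/8 (v = 1/2 + (1/8)*33055 = 1/2 + 33055/8 = 33059/8 ≈ 4132.4)
L = -1
B(T) = -130 + T**2 - T (B(T) = (T**2 - T) - 130 = -130 + T**2 - T)
sqrt(v + B(76)) = sqrt(33059/8 + (-130 + 76**2 - 1*76)) = sqrt(33059/8 + (-130 + 5776 - 76)) = sqrt(33059/8 + 5570) = sqrt(77619/8) = sqrt(155238)/4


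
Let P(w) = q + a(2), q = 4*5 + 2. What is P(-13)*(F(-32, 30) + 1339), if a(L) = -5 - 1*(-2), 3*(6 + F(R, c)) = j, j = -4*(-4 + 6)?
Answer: 75829/3 ≈ 25276.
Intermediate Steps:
j = -8 (j = -4*2 = -8)
F(R, c) = -26/3 (F(R, c) = -6 + (⅓)*(-8) = -6 - 8/3 = -26/3)
a(L) = -3 (a(L) = -5 + 2 = -3)
q = 22 (q = 20 + 2 = 22)
P(w) = 19 (P(w) = 22 - 3 = 19)
P(-13)*(F(-32, 30) + 1339) = 19*(-26/3 + 1339) = 19*(3991/3) = 75829/3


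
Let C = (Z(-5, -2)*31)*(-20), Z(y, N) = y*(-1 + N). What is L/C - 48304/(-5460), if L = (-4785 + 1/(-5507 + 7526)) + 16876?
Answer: 257900557/34173594 ≈ 7.5468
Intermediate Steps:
C = -9300 (C = (-5*(-1 - 2)*31)*(-20) = (-5*(-3)*31)*(-20) = (15*31)*(-20) = 465*(-20) = -9300)
L = 24411730/2019 (L = (-4785 + 1/2019) + 16876 = -9660914/2019 + 16876 = 24411730/2019 ≈ 12091.)
L/C - 48304/(-5460) = (24411730/2019)/(-9300) - 48304/(-5460) = (24411730/2019)*(-1/9300) - 48304*(-1/5460) = -2441173/1877670 + 12076/1365 = 257900557/34173594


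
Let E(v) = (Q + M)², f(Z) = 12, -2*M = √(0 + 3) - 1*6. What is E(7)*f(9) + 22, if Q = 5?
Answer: 799 - 96*√3 ≈ 632.72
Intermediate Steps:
M = 3 - √3/2 (M = -(√(0 + 3) - 1*6)/2 = -(√3 - 6)/2 = -(-6 + √3)/2 = 3 - √3/2 ≈ 2.1340)
E(v) = (8 - √3/2)² (E(v) = (5 + (3 - √3/2))² = (8 - √3/2)²)
E(7)*f(9) + 22 = ((16 - √3)²/4)*12 + 22 = 3*(16 - √3)² + 22 = 22 + 3*(16 - √3)²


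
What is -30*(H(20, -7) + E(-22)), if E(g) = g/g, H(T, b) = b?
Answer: 180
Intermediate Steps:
E(g) = 1
-30*(H(20, -7) + E(-22)) = -30*(-7 + 1) = -30*(-6) = 180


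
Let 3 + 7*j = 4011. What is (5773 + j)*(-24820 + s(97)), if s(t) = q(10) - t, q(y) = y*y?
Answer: -1102346323/7 ≈ -1.5748e+8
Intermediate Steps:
j = 4008/7 (j = -3/7 + (⅐)*4011 = -3/7 + 573 = 4008/7 ≈ 572.57)
q(y) = y²
s(t) = 100 - t (s(t) = 10² - t = 100 - t)
(5773 + j)*(-24820 + s(97)) = (5773 + 4008/7)*(-24820 + (100 - 1*97)) = 44419*(-24820 + (100 - 97))/7 = 44419*(-24820 + 3)/7 = (44419/7)*(-24817) = -1102346323/7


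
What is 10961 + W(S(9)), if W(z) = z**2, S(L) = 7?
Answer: 11010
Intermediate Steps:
10961 + W(S(9)) = 10961 + 7**2 = 10961 + 49 = 11010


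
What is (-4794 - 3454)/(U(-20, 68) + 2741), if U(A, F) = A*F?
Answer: -8248/1381 ≈ -5.9725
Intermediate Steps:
(-4794 - 3454)/(U(-20, 68) + 2741) = (-4794 - 3454)/(-20*68 + 2741) = -8248/(-1360 + 2741) = -8248/1381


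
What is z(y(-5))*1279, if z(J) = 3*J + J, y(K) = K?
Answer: -25580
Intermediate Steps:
z(J) = 4*J
z(y(-5))*1279 = (4*(-5))*1279 = -20*1279 = -25580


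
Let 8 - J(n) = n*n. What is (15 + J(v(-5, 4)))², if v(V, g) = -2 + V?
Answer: 676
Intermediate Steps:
J(n) = 8 - n² (J(n) = 8 - n*n = 8 - n²)
(15 + J(v(-5, 4)))² = (15 + (8 - (-2 - 5)²))² = (15 + (8 - 1*(-7)²))² = (15 + (8 - 1*49))² = (15 + (8 - 49))² = (15 - 41)² = (-26)² = 676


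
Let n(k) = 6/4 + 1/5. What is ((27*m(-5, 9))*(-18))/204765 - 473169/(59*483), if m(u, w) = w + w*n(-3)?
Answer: -54013885642/3241771225 ≈ -16.662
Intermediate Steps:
n(k) = 17/10 (n(k) = 6*(¼) + 1*(⅕) = 3/2 + ⅕ = 17/10)
m(u, w) = 27*w/10 (m(u, w) = w + w*(17/10) = w + 17*w/10 = 27*w/10)
((27*m(-5, 9))*(-18))/204765 - 473169/(59*483) = ((27*((27/10)*9))*(-18))/204765 - 473169/(59*483) = ((27*(243/10))*(-18))*(1/204765) - 473169/28497 = ((6561/10)*(-18))*(1/204765) - 473169*1/28497 = -59049/5*1/204765 - 157723/9499 = -19683/341275 - 157723/9499 = -54013885642/3241771225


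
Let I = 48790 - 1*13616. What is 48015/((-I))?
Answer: -48015/35174 ≈ -1.3651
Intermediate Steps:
I = 35174 (I = 48790 - 13616 = 35174)
48015/((-I)) = 48015/((-1*35174)) = 48015/(-35174) = 48015*(-1/35174) = -48015/35174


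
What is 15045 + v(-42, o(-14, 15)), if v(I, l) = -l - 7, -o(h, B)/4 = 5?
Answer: 15058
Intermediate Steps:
o(h, B) = -20 (o(h, B) = -4*5 = -20)
v(I, l) = -7 - l
15045 + v(-42, o(-14, 15)) = 15045 + (-7 - 1*(-20)) = 15045 + (-7 + 20) = 15045 + 13 = 15058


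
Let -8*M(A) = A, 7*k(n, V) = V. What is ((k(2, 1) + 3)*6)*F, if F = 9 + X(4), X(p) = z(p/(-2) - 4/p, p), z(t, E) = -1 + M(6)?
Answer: 957/7 ≈ 136.71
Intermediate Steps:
k(n, V) = V/7
M(A) = -A/8
z(t, E) = -7/4 (z(t, E) = -1 - 1/8*6 = -1 - 3/4 = -7/4)
X(p) = -7/4
F = 29/4 (F = 9 - 7/4 = 29/4 ≈ 7.2500)
((k(2, 1) + 3)*6)*F = (((1/7)*1 + 3)*6)*(29/4) = ((1/7 + 3)*6)*(29/4) = ((22/7)*6)*(29/4) = (132/7)*(29/4) = 957/7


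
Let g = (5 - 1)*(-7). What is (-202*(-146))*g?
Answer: -825776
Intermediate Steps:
g = -28 (g = 4*(-7) = -28)
(-202*(-146))*g = -202*(-146)*(-28) = 29492*(-28) = -825776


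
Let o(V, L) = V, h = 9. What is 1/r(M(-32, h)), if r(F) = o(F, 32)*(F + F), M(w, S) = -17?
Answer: 1/578 ≈ 0.0017301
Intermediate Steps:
r(F) = 2*F² (r(F) = F*(F + F) = F*(2*F) = 2*F²)
1/r(M(-32, h)) = 1/(2*(-17)²) = 1/(2*289) = 1/578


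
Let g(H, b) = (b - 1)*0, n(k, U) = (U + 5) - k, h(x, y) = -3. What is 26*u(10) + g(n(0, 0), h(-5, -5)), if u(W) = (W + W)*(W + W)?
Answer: 10400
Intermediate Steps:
n(k, U) = 5 + U - k (n(k, U) = (5 + U) - k = 5 + U - k)
u(W) = 4*W² (u(W) = (2*W)*(2*W) = 4*W²)
g(H, b) = 0 (g(H, b) = (-1 + b)*0 = 0)
26*u(10) + g(n(0, 0), h(-5, -5)) = 26*(4*10²) + 0 = 26*(4*100) + 0 = 26*400 + 0 = 10400 + 0 = 10400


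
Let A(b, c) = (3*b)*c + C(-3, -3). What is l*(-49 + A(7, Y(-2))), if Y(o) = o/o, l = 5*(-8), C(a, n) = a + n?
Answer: 1360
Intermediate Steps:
l = -40
Y(o) = 1
A(b, c) = -6 + 3*b*c (A(b, c) = (3*b)*c + (-3 - 3) = 3*b*c - 6 = -6 + 3*b*c)
l*(-49 + A(7, Y(-2))) = -40*(-49 + (-6 + 3*7*1)) = -40*(-49 + (-6 + 21)) = -40*(-49 + 15) = -40*(-34) = 1360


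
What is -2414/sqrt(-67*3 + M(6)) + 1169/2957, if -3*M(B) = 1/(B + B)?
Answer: 1169/2957 + 14484*I*sqrt(7237)/7237 ≈ 0.39533 + 170.26*I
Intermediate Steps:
M(B) = -1/(6*B) (M(B) = -1/(3*(B + B)) = -1/(2*B)/3 = -1/(6*B))
-2414/sqrt(-67*3 + M(6)) + 1169/2957 = -2414/sqrt(-67*3 - 1/6/6) + 1169/2957 = -2414/sqrt(-201 - 1/6*1/6) + 1169*(1/2957) = -2414/sqrt(-201 - 1/36) + 1169/2957 = -2414*(-6*I*sqrt(7237)/7237) + 1169/2957 = -(-14484)*I*sqrt(7237)/7237 + 1169/2957 = 14484*I*sqrt(7237)/7237 + 1169/2957 = 1169/2957 + 14484*I*sqrt(7237)/7237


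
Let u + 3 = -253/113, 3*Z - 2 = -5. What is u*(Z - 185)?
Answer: 110112/113 ≈ 974.44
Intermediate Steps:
Z = -1 (Z = 2/3 + (1/3)*(-5) = 2/3 - 5/3 = -1)
u = -592/113 (u = -3 - 253/113 = -592/113 ≈ -5.2389)
u*(Z - 185) = -592*(-1 - 185)/113 = -592/113*(-186) = 110112/113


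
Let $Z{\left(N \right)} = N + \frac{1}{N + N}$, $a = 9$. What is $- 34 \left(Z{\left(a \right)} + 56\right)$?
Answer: $- \frac{19907}{9} \approx -2211.9$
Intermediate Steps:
$Z{\left(N \right)} = N + \frac{1}{2 N}$
$- 34 \left(Z{\left(a \right)} + 56\right) = - 34 \left(\left(9 + \frac{1}{2 \cdot 9}\right) + 56\right) = - 34 \left(\left(9 + \frac{1}{2} \cdot \frac{1}{9}\right) + 56\right) = - 34 \left(\left(9 + \frac{1}{18}\right) + 56\right) = - 34 \left(\frac{163}{18} + 56\right) = \left(-34\right) \frac{1171}{18} = - \frac{19907}{9}$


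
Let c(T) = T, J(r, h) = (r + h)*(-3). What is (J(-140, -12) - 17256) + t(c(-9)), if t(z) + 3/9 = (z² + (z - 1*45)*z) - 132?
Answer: -49096/3 ≈ -16365.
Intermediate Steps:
J(r, h) = -3*h - 3*r (J(r, h) = (h + r)*(-3) = -3*h - 3*r)
t(z) = -397/3 + z² + z*(-45 + z) (t(z) = -⅓ + ((z² + (z - 1*45)*z) - 132) = -⅓ + ((z² + (z - 45)*z) - 132) = -⅓ + ((z² + (-45 + z)*z) - 132) = -⅓ + ((z² + z*(-45 + z)) - 132) = -⅓ + (-132 + z² + z*(-45 + z)) = -397/3 + z² + z*(-45 + z))
(J(-140, -12) - 17256) + t(c(-9)) = ((-3*(-12) - 3*(-140)) - 17256) + (-397/3 - 45*(-9) + 2*(-9)²) = ((36 + 420) - 17256) + (-397/3 + 405 + 2*81) = (456 - 17256) + (-397/3 + 405 + 162) = -16800 + 1304/3 = -49096/3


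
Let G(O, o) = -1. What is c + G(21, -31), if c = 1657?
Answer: 1656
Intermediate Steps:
c + G(21, -31) = 1657 - 1 = 1656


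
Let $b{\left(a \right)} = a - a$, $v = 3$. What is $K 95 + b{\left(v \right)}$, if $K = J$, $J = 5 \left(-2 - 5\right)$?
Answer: $-3325$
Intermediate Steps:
$J = -35$ ($J = 5 \left(-7\right) = -35$)
$b{\left(a \right)} = 0$
$K = -35$
$K 95 + b{\left(v \right)} = \left(-35\right) 95 + 0 = -3325 + 0 = -3325$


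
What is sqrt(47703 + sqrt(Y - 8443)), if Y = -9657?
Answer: sqrt(47703 + 10*I*sqrt(181)) ≈ 218.41 + 0.308*I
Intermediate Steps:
sqrt(47703 + sqrt(Y - 8443)) = sqrt(47703 + sqrt(-9657 - 8443)) = sqrt(47703 + sqrt(-18100)) = sqrt(47703 + 10*I*sqrt(181))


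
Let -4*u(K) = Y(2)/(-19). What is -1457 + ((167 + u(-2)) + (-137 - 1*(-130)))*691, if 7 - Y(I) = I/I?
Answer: 4147987/38 ≈ 1.0916e+5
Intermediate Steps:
Y(I) = 6 (Y(I) = 7 - I/I = 7 - 1*1 = 7 - 1 = 6)
u(K) = 3/38 (u(K) = -3/(2*(-19)) = -3*(-1)/(2*19) = -¼*(-6/19) = 3/38)
-1457 + ((167 + u(-2)) + (-137 - 1*(-130)))*691 = -1457 + ((167 + 3/38) + (-137 - 1*(-130)))*691 = -1457 + (6349/38 + (-137 + 130))*691 = -1457 + (6349/38 - 7)*691 = -1457 + (6083/38)*691 = -1457 + 4203353/38 = 4147987/38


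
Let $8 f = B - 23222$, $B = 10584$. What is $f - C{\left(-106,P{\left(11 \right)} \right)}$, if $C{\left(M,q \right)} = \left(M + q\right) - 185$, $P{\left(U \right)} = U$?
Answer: $- \frac{5199}{4} \approx -1299.8$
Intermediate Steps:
$C{\left(M,q \right)} = -185 + M + q$
$f = - \frac{6319}{4}$ ($f = \frac{10584 - 23222}{8} = \frac{1}{8} \left(-12638\right) = - \frac{6319}{4} \approx -1579.8$)
$f - C{\left(-106,P{\left(11 \right)} \right)} = - \frac{6319}{4} - \left(-185 - 106 + 11\right) = - \frac{6319}{4} - -280 = - \frac{6319}{4} + 280 = - \frac{5199}{4}$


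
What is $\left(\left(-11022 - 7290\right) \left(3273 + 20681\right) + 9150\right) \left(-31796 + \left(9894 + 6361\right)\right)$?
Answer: $6816849815418$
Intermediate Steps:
$\left(\left(-11022 - 7290\right) \left(3273 + 20681\right) + 9150\right) \left(-31796 + \left(9894 + 6361\right)\right) = \left(\left(-18312\right) 23954 + 9150\right) \left(-31796 + 16255\right) = \left(-438645648 + 9150\right) \left(-15541\right) = \left(-438636498\right) \left(-15541\right) = 6816849815418$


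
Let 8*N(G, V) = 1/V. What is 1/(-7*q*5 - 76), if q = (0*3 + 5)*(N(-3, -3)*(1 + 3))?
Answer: -6/281 ≈ -0.021352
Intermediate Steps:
N(G, V) = 1/(8*V)
q = -⅚ (q = (0*3 + 5)*(((⅛)/(-3))*(1 + 3)) = (0 + 5)*(((⅛)*(-⅓))*4) = 5*(-1/24*4) = 5*(-⅙) = -⅚ ≈ -0.83333)
1/(-7*q*5 - 76) = 1/(-7*(-⅚)*5 - 76) = 1/((35/6)*5 - 76) = 1/(175/6 - 76) = 1/(-281/6) = -6/281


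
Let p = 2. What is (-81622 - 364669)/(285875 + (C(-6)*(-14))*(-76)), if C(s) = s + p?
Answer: -5377/3393 ≈ -1.5847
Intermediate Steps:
C(s) = 2 + s (C(s) = s + 2 = 2 + s)
(-81622 - 364669)/(285875 + (C(-6)*(-14))*(-76)) = (-81622 - 364669)/(285875 + ((2 - 6)*(-14))*(-76)) = -446291/(285875 - 4*(-14)*(-76)) = -446291/(285875 + 56*(-76)) = -446291/(285875 - 4256) = -446291/281619 = -446291*1/281619 = -5377/3393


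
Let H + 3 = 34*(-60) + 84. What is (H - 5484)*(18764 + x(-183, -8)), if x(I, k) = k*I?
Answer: -150557004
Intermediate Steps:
H = -1959 (H = -3 + (34*(-60) + 84) = -3 + (-2040 + 84) = -3 - 1956 = -1959)
x(I, k) = I*k
(H - 5484)*(18764 + x(-183, -8)) = (-1959 - 5484)*(18764 - 183*(-8)) = -7443*(18764 + 1464) = -7443*20228 = -150557004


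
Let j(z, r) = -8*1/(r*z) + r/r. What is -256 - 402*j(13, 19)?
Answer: -159310/247 ≈ -644.98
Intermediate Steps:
j(z, r) = 1 - 8/(r*z) (j(z, r) = -8/(r*z) + 1 = 1 - 8/(r*z))
-256 - 402*j(13, 19) = -256 - 402*(1 - 8/(19*13)) = -256 - 402*(1 - 8*1/19*1/13) = -256 - 402*(1 - 8/247) = -256 - 402*239/247 = -256 - 96078/247 = -159310/247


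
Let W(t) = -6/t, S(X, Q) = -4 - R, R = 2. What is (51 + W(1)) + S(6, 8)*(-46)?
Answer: 321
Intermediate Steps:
S(X, Q) = -6 (S(X, Q) = -4 - 1*2 = -4 - 2 = -6)
(51 + W(1)) + S(6, 8)*(-46) = (51 - 6/1) - 6*(-46) = (51 - 6*1) + 276 = (51 - 6) + 276 = 45 + 276 = 321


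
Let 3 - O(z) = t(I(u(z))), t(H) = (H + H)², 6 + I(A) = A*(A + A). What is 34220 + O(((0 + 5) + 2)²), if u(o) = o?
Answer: -91972241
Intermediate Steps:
I(A) = -6 + 2*A² (I(A) = -6 + A*(A + A) = -6 + A*(2*A) = -6 + 2*A²)
t(H) = 4*H² (t(H) = (2*H)² = 4*H²)
O(z) = 3 - 4*(-6 + 2*z²)²
34220 + O(((0 + 5) + 2)²) = 34220 + (3 - 16*(-3 + (((0 + 5) + 2)²)²)²) = 34220 + (3 - 16*(-3 + ((5 + 2)²)²)²) = 34220 + (3 - 16*(-3 + (7²)²)²) = 34220 + (3 - 16*(-3 + 49²)²) = 34220 + (3 - 16*(-3 + 2401)²) = 34220 + (3 - 16*2398²) = 34220 + (3 - 16*5750404) = 34220 + (3 - 92006464) = 34220 - 92006461 = -91972241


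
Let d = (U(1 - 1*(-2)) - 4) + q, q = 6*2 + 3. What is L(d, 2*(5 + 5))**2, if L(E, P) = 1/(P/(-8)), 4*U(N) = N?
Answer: 4/25 ≈ 0.16000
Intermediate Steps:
q = 15 (q = 12 + 3 = 15)
U(N) = N/4
d = 47/4 (d = ((1 - 1*(-2))/4 - 4) + 15 = ((1 + 2)/4 - 4) + 15 = ((1/4)*3 - 4) + 15 = (3/4 - 4) + 15 = -13/4 + 15 = 47/4 ≈ 11.750)
L(E, P) = -8/P (L(E, P) = 1/(P*(-1/8)) = 1/(-P/8) = -8/P)
L(d, 2*(5 + 5))**2 = (-8*1/(2*(5 + 5)))**2 = (-8/(2*10))**2 = (-8/20)**2 = (-8*1/20)**2 = (-2/5)**2 = 4/25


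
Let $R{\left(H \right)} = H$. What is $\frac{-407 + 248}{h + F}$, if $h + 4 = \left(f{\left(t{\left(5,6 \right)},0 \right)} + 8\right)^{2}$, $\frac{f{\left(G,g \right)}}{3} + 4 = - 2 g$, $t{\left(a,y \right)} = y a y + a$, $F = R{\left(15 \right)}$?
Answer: $- \frac{53}{9} \approx -5.8889$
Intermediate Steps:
$F = 15$
$t{\left(a,y \right)} = a + a y^{2}$ ($t{\left(a,y \right)} = a y y + a = a y^{2} + a = a + a y^{2}$)
$f{\left(G,g \right)} = -12 - 6 g$ ($f{\left(G,g \right)} = -12 + 3 \left(- 2 g\right) = -12 - 6 g$)
$h = 12$ ($h = -4 + \left(\left(-12 - 0\right) + 8\right)^{2} = -4 + \left(\left(-12 + 0\right) + 8\right)^{2} = -4 + \left(-12 + 8\right)^{2} = -4 + \left(-4\right)^{2} = -4 + 16 = 12$)
$\frac{-407 + 248}{h + F} = \frac{-407 + 248}{12 + 15} = - \frac{159}{27} = \left(-159\right) \frac{1}{27} = - \frac{53}{9}$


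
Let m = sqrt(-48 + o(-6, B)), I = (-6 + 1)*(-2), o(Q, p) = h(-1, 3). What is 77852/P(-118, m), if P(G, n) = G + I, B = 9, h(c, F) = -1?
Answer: -19463/27 ≈ -720.85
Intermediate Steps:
o(Q, p) = -1
I = 10 (I = -5*(-2) = 10)
m = 7*I (m = sqrt(-48 - 1) = sqrt(-49) = 7*I ≈ 7.0*I)
P(G, n) = 10 + G (P(G, n) = G + 10 = 10 + G)
77852/P(-118, m) = 77852/(10 - 118) = 77852/(-108) = 77852*(-1/108) = -19463/27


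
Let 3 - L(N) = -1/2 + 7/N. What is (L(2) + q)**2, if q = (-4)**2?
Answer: 256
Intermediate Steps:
L(N) = 7/2 - 7/N (L(N) = 3 - (-1/2 + 7/N) = 3 + (1/2 - 7/N) = 7/2 - 7/N)
q = 16
(L(2) + q)**2 = ((7/2 - 7/2) + 16)**2 = (0 + 16)**2 = 16**2 = 256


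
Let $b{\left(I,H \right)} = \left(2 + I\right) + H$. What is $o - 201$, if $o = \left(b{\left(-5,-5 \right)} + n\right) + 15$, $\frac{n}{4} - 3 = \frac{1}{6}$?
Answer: $- \frac{544}{3} \approx -181.33$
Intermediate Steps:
$b{\left(I,H \right)} = 2 + H + I$
$n = \frac{38}{3}$ ($n = 12 + \frac{4}{6} = 12 + 4 \cdot \frac{1}{6} = 12 + \frac{2}{3} = \frac{38}{3} \approx 12.667$)
$o = \frac{59}{3}$ ($o = \left(\left(2 - 5 - 5\right) + \frac{38}{3}\right) + 15 = \left(-8 + \frac{38}{3}\right) + 15 = \frac{14}{3} + 15 = \frac{59}{3} \approx 19.667$)
$o - 201 = \frac{59}{3} - 201 = - \frac{544}{3}$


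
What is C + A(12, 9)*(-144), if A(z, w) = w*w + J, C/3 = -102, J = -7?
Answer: -10962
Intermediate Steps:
C = -306 (C = 3*(-102) = -306)
A(z, w) = -7 + w² (A(z, w) = w*w - 7 = w² - 7 = -7 + w²)
C + A(12, 9)*(-144) = -306 + (-7 + 9²)*(-144) = -306 + (-7 + 81)*(-144) = -306 + 74*(-144) = -306 - 10656 = -10962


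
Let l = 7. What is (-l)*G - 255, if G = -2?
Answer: -241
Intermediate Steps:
(-l)*G - 255 = -1*7*(-2) - 255 = -7*(-2) - 255 = 14 - 255 = -241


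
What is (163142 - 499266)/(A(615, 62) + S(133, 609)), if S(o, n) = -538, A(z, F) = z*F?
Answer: -84031/9398 ≈ -8.9414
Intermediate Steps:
A(z, F) = F*z
(163142 - 499266)/(A(615, 62) + S(133, 609)) = (163142 - 499266)/(62*615 - 538) = -336124/(38130 - 538) = -336124/37592 = -336124*1/37592 = -84031/9398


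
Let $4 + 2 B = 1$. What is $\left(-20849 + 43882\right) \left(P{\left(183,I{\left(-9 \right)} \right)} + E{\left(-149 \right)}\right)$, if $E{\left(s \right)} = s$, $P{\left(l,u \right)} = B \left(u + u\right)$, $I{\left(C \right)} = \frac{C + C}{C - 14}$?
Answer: $- \frac{80177873}{23} \approx -3.486 \cdot 10^{6}$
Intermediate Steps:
$B = - \frac{3}{2}$ ($B = -2 + \frac{1}{2} \cdot 1 = -2 + \frac{1}{2} = - \frac{3}{2} \approx -1.5$)
$I{\left(C \right)} = \frac{2 C}{-14 + C}$
$P{\left(l,u \right)} = - 3 u$ ($P{\left(l,u \right)} = - \frac{3 \left(u + u\right)}{2} = - \frac{3 \cdot 2 u}{2} = - 3 u$)
$\left(-20849 + 43882\right) \left(P{\left(183,I{\left(-9 \right)} \right)} + E{\left(-149 \right)}\right) = \left(-20849 + 43882\right) \left(- 3 \cdot 2 \left(-9\right) \frac{1}{-14 - 9} - 149\right) = 23033 \left(- 3 \cdot 2 \left(-9\right) \frac{1}{-23} - 149\right) = 23033 \left(- 3 \cdot 2 \left(-9\right) \left(- \frac{1}{23}\right) - 149\right) = 23033 \left(\left(-3\right) \frac{18}{23} - 149\right) = 23033 \left(- \frac{54}{23} - 149\right) = 23033 \left(- \frac{3481}{23}\right) = - \frac{80177873}{23}$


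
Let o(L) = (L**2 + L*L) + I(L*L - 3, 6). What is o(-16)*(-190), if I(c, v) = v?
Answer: -98420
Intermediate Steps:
o(L) = 6 + 2*L**2 (o(L) = (L**2 + L*L) + 6 = (L**2 + L**2) + 6 = 2*L**2 + 6 = 6 + 2*L**2)
o(-16)*(-190) = (6 + 2*(-16)**2)*(-190) = (6 + 2*256)*(-190) = (6 + 512)*(-190) = 518*(-190) = -98420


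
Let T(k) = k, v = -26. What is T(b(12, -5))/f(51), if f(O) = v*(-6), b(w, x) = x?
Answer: -5/156 ≈ -0.032051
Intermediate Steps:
f(O) = 156 (f(O) = -26*(-6) = 156)
T(b(12, -5))/f(51) = -5/156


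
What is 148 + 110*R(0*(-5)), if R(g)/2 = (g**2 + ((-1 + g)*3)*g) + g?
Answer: 148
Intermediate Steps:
R(g) = 2*g + 2*g**2 + 2*g*(-3 + 3*g) (R(g) = 2*((g**2 + ((-1 + g)*3)*g) + g) = 2*((g**2 + (-3 + 3*g)*g) + g) = 2*((g**2 + g*(-3 + 3*g)) + g) = 2*(g + g**2 + g*(-3 + 3*g)) = 2*g + 2*g**2 + 2*g*(-3 + 3*g))
148 + 110*R(0*(-5)) = 148 + 110*(4*(0*(-5))*(-1 + 2*(0*(-5)))) = 148 + 110*(4*0*(-1 + 2*0)) = 148 + 110*(4*0*(-1 + 0)) = 148 + 110*(4*0*(-1)) = 148 + 110*0 = 148 + 0 = 148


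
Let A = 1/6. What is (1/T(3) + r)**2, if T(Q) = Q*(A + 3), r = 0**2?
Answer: 4/361 ≈ 0.011080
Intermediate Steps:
A = 1/6 ≈ 0.16667
r = 0
T(Q) = 19*Q/6 (T(Q) = Q*(1/6 + 3) = Q*(19/6) = 19*Q/6)
(1/T(3) + r)**2 = (1/((19/6)*3) + 0)**2 = (1/(19/2) + 0)**2 = (2/19 + 0)**2 = (2/19)**2 = 4/361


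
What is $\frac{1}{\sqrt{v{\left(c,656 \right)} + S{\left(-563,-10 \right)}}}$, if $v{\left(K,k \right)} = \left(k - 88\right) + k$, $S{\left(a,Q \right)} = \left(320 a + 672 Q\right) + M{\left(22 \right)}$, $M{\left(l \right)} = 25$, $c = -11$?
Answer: $- \frac{i \sqrt{185631}}{185631} \approx - 0.002321 i$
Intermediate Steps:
$S{\left(a,Q \right)} = 25 + 320 a + 672 Q$ ($S{\left(a,Q \right)} = \left(320 a + 672 Q\right) + 25 = 25 + 320 a + 672 Q$)
$v{\left(K,k \right)} = -88 + 2 k$ ($v{\left(K,k \right)} = \left(-88 + k\right) + k = -88 + 2 k$)
$\frac{1}{\sqrt{v{\left(c,656 \right)} + S{\left(-563,-10 \right)}}} = \frac{1}{\sqrt{\left(-88 + 2 \cdot 656\right) + \left(25 + 320 \left(-563\right) + 672 \left(-10\right)\right)}} = \frac{1}{\sqrt{\left(-88 + 1312\right) - 186855}} = \frac{1}{\sqrt{1224 - 186855}} = \frac{1}{\sqrt{-185631}} = \frac{1}{i \sqrt{185631}} = - \frac{i \sqrt{185631}}{185631}$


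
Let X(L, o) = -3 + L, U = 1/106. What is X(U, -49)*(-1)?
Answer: 317/106 ≈ 2.9906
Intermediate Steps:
U = 1/106 ≈ 0.0094340
X(U, -49)*(-1) = (-3 + 1/106)*(-1) = -317/106*(-1) = 317/106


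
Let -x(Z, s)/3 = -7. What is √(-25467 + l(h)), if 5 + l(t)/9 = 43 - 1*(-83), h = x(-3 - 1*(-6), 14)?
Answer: I*√24378 ≈ 156.13*I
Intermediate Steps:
x(Z, s) = 21 (x(Z, s) = -3*(-7) = 21)
h = 21
l(t) = 1089 (l(t) = -45 + 9*(43 - 1*(-83)) = -45 + 9*(43 + 83) = -45 + 9*126 = -45 + 1134 = 1089)
√(-25467 + l(h)) = √(-25467 + 1089) = √(-24378) = I*√24378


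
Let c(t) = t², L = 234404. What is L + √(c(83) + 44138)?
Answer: 234404 + √51027 ≈ 2.3463e+5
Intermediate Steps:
L + √(c(83) + 44138) = 234404 + √(83² + 44138) = 234404 + √(6889 + 44138) = 234404 + √51027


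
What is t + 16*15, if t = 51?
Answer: 291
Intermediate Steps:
t + 16*15 = 51 + 16*15 = 51 + 240 = 291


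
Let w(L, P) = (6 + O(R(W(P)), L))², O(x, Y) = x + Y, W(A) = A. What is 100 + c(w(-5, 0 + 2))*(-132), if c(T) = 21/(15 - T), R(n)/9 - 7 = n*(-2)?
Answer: 79672/769 ≈ 103.60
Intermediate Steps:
R(n) = 63 - 18*n (R(n) = 63 + 9*(n*(-2)) = 63 + 9*(-2*n) = 63 - 18*n)
O(x, Y) = Y + x
w(L, P) = (69 + L - 18*P)² (w(L, P) = (6 + (L + (63 - 18*P)))² = (6 + (63 + L - 18*P))² = (69 + L - 18*P)²)
100 + c(w(-5, 0 + 2))*(-132) = 100 - 21/(-15 + (69 - 5 - 18*(0 + 2))²)*(-132) = 100 - 21/(-15 + (69 - 5 - 18*2)²)*(-132) = 100 - 21/(-15 + (69 - 5 - 36)²)*(-132) = 100 - 21/(-15 + 28²)*(-132) = 100 - 21/(-15 + 784)*(-132) = 100 - 21/769*(-132) = 100 + 2772/769 = 79672/769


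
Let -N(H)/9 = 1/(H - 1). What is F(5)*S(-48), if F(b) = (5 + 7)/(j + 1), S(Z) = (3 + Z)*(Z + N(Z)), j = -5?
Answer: -316305/49 ≈ -6455.2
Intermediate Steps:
N(H) = -9/(-1 + H) (N(H) = -9/(H - 1) = -9/(-1 + H))
S(Z) = (3 + Z)*(Z - 9/(-1 + Z))
F(b) = -3 (F(b) = (5 + 7)/(-5 + 1) = 12/(-4) = 12*(-¼) = -3)
F(5)*S(-48) = -3*(-27 - 9*(-48) - 48*(-1 - 48)*(3 - 48))/(-1 - 48) = -3*(-27 + 432 - 48*(-49)*(-45))/(-49) = -(-3)*(-27 + 432 - 105840)/49 = -(-3)*(-105435)/49 = -3*105435/49 = -316305/49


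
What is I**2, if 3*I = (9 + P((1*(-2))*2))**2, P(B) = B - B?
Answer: 729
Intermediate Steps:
P(B) = 0
I = 27 (I = (9 + 0)**2/3 = (1/3)*9**2 = (1/3)*81 = 27)
I**2 = 27**2 = 729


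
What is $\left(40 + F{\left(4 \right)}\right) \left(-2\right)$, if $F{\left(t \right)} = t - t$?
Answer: $-80$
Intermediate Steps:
$F{\left(t \right)} = 0$
$\left(40 + F{\left(4 \right)}\right) \left(-2\right) = \left(40 + 0\right) \left(-2\right) = 40 \left(-2\right) = -80$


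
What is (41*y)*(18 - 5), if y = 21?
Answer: 11193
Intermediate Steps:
(41*y)*(18 - 5) = (41*21)*(18 - 5) = 861*13 = 11193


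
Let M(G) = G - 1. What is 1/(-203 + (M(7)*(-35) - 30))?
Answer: -1/443 ≈ -0.0022573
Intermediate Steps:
M(G) = -1 + G
1/(-203 + (M(7)*(-35) - 30)) = 1/(-203 + ((-1 + 7)*(-35) - 30)) = 1/(-203 + (6*(-35) - 30)) = 1/(-203 + (-210 - 30)) = 1/(-203 - 240) = 1/(-443) = -1/443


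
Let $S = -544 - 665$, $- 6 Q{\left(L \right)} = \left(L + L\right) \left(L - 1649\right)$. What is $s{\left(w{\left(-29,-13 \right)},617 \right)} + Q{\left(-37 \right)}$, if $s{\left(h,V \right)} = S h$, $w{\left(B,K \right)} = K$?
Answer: $-5077$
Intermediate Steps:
$Q{\left(L \right)} = - \frac{L \left(-1649 + L\right)}{3}$ ($Q{\left(L \right)} = - \frac{\left(L + L\right) \left(L - 1649\right)}{6} = - \frac{2 L \left(-1649 + L\right)}{6} = - \frac{L \left(-1649 + L\right)}{3}$)
$S = -1209$
$s{\left(h,V \right)} = - 1209 h$
$s{\left(w{\left(-29,-13 \right)},617 \right)} + Q{\left(-37 \right)} = \left(-1209\right) \left(-13\right) + \frac{1}{3} \left(-37\right) \left(1649 - -37\right) = 15717 + \frac{1}{3} \left(-37\right) \left(1649 + 37\right) = 15717 + \frac{1}{3} \left(-37\right) 1686 = 15717 - 20794 = -5077$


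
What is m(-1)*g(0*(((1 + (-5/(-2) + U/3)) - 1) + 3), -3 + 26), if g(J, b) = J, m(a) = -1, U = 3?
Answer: 0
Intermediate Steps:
m(-1)*g(0*(((1 + (-5/(-2) + U/3)) - 1) + 3), -3 + 26) = -0*(((1 + (-5/(-2) + 3/3)) - 1) + 3) = -0*(((1 + (-5*(-½) + 3*(⅓))) - 1) + 3) = -0*(((1 + (5/2 + 1)) - 1) + 3) = -0*(((1 + 7/2) - 1) + 3) = -0*((9/2 - 1) + 3) = -0*(7/2 + 3) = -0*13/2 = -1*0 = 0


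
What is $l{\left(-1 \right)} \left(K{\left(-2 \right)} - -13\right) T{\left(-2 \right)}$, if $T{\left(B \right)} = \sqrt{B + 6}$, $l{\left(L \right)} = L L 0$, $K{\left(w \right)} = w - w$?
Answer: $0$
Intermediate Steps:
$K{\left(w \right)} = 0$
$l{\left(L \right)} = 0$ ($l{\left(L \right)} = L^{2} \cdot 0 = 0$)
$T{\left(B \right)} = \sqrt{6 + B}$
$l{\left(-1 \right)} \left(K{\left(-2 \right)} - -13\right) T{\left(-2 \right)} = 0 \left(0 - -13\right) \sqrt{6 - 2} = 0 \left(0 + 13\right) \sqrt{4} = 0 \cdot 13 \cdot 2 = 0 \cdot 2 = 0$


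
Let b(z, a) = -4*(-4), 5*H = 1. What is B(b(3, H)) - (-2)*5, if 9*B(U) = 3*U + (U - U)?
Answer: 46/3 ≈ 15.333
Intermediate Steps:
H = ⅕ (H = (⅕)*1 = ⅕ ≈ 0.20000)
b(z, a) = 16
B(U) = U/3 (B(U) = (3*U + (U - U))/9 = (3*U + 0)/9 = (3*U)/9 = U/3)
B(b(3, H)) - (-2)*5 = (⅓)*16 - (-2)*5 = 16/3 - 1*(-10) = 16/3 + 10 = 46/3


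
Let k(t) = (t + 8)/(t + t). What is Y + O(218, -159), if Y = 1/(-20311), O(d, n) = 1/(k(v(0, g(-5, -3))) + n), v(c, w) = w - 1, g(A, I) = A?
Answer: -122821/19397005 ≈ -0.0063320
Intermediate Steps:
v(c, w) = -1 + w
k(t) = (8 + t)/(2*t) (k(t) = (8 + t)/((2*t)) = (8 + t)*(1/(2*t)) = (8 + t)/(2*t))
O(d, n) = 1/(-1/6 + n) (O(d, n) = 1/((8 + (-1 - 5))/(2*(-1 - 5)) + n) = 1/((1/2)*(8 - 6)/(-6) + n) = 1/((1/2)*(-1/6)*2 + n) = 1/(-1/6 + n))
Y = -1/20311 ≈ -4.9234e-5
Y + O(218, -159) = -1/20311 + 6/(-1 + 6*(-159)) = -1/20311 + 6/(-1 - 954) = -1/20311 + 6/(-955) = -1/20311 + 6*(-1/955) = -1/20311 - 6/955 = -122821/19397005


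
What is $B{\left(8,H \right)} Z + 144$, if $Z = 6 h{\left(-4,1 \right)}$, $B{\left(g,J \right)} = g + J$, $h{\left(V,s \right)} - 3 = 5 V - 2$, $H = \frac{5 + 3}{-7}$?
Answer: $- \frac{4464}{7} \approx -637.71$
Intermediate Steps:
$H = - \frac{8}{7}$ ($H = 8 \left(- \frac{1}{7}\right) = - \frac{8}{7} \approx -1.1429$)
$h{\left(V,s \right)} = 1 + 5 V$ ($h{\left(V,s \right)} = 3 + \left(5 V - 2\right) = 3 + \left(-2 + 5 V\right) = 1 + 5 V$)
$B{\left(g,J \right)} = J + g$
$Z = -114$ ($Z = 6 \left(1 + 5 \left(-4\right)\right) = 6 \left(1 - 20\right) = 6 \left(-19\right) = -114$)
$B{\left(8,H \right)} Z + 144 = \left(- \frac{8}{7} + 8\right) \left(-114\right) + 144 = \frac{48}{7} \left(-114\right) + 144 = - \frac{5472}{7} + 144 = - \frac{4464}{7}$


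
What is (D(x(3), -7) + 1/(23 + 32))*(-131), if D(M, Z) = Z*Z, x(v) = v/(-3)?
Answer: -353176/55 ≈ -6421.4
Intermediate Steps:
x(v) = -v/3 (x(v) = v*(-⅓) = -v/3)
D(M, Z) = Z²
(D(x(3), -7) + 1/(23 + 32))*(-131) = ((-7)² + 1/(23 + 32))*(-131) = (49 + 1/55)*(-131) = (2696/55)*(-131) = -353176/55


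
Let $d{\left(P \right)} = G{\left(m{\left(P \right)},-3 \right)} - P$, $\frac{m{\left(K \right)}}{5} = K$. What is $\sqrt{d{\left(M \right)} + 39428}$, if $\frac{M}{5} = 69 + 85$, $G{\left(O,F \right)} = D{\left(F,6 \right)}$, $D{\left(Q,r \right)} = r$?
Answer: $6 \sqrt{1074} \approx 196.63$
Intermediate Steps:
$m{\left(K \right)} = 5 K$
$G{\left(O,F \right)} = 6$
$M = 770$ ($M = 5 \left(69 + 85\right) = 5 \cdot 154 = 770$)
$d{\left(P \right)} = 6 - P$
$\sqrt{d{\left(M \right)} + 39428} = \sqrt{\left(6 - 770\right) + 39428} = \sqrt{-764 + 39428} = \sqrt{38664} = 6 \sqrt{1074}$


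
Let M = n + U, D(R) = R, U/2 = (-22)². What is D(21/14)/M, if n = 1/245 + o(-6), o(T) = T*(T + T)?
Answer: 735/509602 ≈ 0.0014423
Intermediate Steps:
U = 968 (U = 2*(-22)² = 2*484 = 968)
o(T) = 2*T² (o(T) = T*(2*T) = 2*T²)
n = 17641/245 (n = 1/245 + 2*(-6)² = 1/245 + 2*36 = 1/245 + 72 = 17641/245 ≈ 72.004)
M = 254801/245 (M = 17641/245 + 968 = 254801/245 ≈ 1040.0)
D(21/14)/M = (21/14)/(254801/245) = (21*(1/14))*(245/254801) = (3/2)*(245/254801) = 735/509602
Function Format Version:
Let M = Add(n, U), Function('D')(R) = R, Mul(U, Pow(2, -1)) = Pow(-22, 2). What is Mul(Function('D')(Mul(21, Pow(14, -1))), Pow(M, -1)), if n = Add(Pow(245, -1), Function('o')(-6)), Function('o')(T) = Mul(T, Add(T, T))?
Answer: Rational(735, 509602) ≈ 0.0014423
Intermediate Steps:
U = 968 (U = Mul(2, Pow(-22, 2)) = Mul(2, 484) = 968)
Function('o')(T) = Mul(2, Pow(T, 2)) (Function('o')(T) = Mul(T, Mul(2, T)) = Mul(2, Pow(T, 2)))
n = Rational(17641, 245) (n = Add(Pow(245, -1), Mul(2, Pow(-6, 2))) = Add(Rational(1, 245), Mul(2, 36)) = Add(Rational(1, 245), 72) = Rational(17641, 245) ≈ 72.004)
M = Rational(254801, 245) (M = Add(Rational(17641, 245), 968) = Rational(254801, 245) ≈ 1040.0)
Mul(Function('D')(Mul(21, Pow(14, -1))), Pow(M, -1)) = Mul(Mul(21, Pow(14, -1)), Pow(Rational(254801, 245), -1)) = Mul(Mul(21, Rational(1, 14)), Rational(245, 254801)) = Mul(Rational(3, 2), Rational(245, 254801)) = Rational(735, 509602)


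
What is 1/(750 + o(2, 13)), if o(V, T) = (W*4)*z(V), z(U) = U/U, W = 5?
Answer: 1/770 ≈ 0.0012987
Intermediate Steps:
z(U) = 1
o(V, T) = 20 (o(V, T) = (5*4)*1 = 20*1 = 20)
1/(750 + o(2, 13)) = 1/(750 + 20) = 1/770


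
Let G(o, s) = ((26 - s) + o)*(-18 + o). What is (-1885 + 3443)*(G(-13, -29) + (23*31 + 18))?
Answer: -889618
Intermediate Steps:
G(o, s) = (-18 + o)*(26 + o - s) (G(o, s) = (26 + o - s)*(-18 + o) = (-18 + o)*(26 + o - s))
(-1885 + 3443)*(G(-13, -29) + (23*31 + 18)) = (-1885 + 3443)*((-468 + (-13)**2 + 8*(-13) + 18*(-29) - 1*(-13)*(-29)) + (23*31 + 18)) = 1558*((-468 + 169 - 104 - 522 - 377) + (713 + 18)) = 1558*(-1302 + 731) = 1558*(-571) = -889618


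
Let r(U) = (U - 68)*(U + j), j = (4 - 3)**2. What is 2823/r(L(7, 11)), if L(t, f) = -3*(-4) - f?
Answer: -2823/134 ≈ -21.067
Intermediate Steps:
j = 1 (j = 1**2 = 1)
L(t, f) = 12 - f
r(U) = (1 + U)*(-68 + U) (r(U) = (U - 68)*(U + 1) = (-68 + U)*(1 + U) = (1 + U)*(-68 + U))
2823/r(L(7, 11)) = 2823/(-68 + (12 - 1*11)**2 - 67*(12 - 1*11)) = 2823/(-68 + (12 - 11)**2 - 67*(12 - 11)) = 2823/(-68 + 1**2 - 67*1) = 2823/(-68 + 1 - 67) = 2823/(-134) = 2823*(-1/134) = -2823/134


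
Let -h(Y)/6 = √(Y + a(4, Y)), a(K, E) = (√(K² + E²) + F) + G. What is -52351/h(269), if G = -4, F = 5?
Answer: 52351/(6*√(270 + √72377)) ≈ 375.81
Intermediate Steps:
a(K, E) = 1 + √(E² + K²) (a(K, E) = (√(K² + E²) + 5) - 4 = (√(E² + K²) + 5) - 4 = (5 + √(E² + K²)) - 4 = 1 + √(E² + K²))
h(Y) = -6*√(1 + Y + √(16 + Y²)) (h(Y) = -6*√(Y + (1 + √(Y² + 4²))) = -6*√(Y + (1 + √(Y² + 16))) = -6*√(Y + (1 + √(16 + Y²))) = -6*√(1 + Y + √(16 + Y²)))
-52351/h(269) = -52351*(-1/(6*√(1 + 269 + √(16 + 269²)))) = -52351*(-1/(6*√(1 + 269 + √(16 + 72361)))) = -52351*(-1/(6*√(1 + 269 + √72377))) = -52351*(-1/(6*√(270 + √72377))) = -(-52351)/(6*√(270 + √72377)) = 52351/(6*√(270 + √72377))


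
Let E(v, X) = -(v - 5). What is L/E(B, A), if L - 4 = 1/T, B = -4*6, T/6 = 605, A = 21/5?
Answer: 14521/105270 ≈ 0.13794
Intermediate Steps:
A = 21/5 (A = 21*(⅕) = 21/5 ≈ 4.2000)
T = 3630 (T = 6*605 = 3630)
B = -24
E(v, X) = 5 - v (E(v, X) = -(-5 + v) = 5 - v)
L = 14521/3630 (L = 4 + 1/3630 = 14521/3630 ≈ 4.0003)
L/E(B, A) = 14521/(3630*(5 - 1*(-24))) = 14521/(3630*(5 + 24)) = (14521/3630)/29 = (14521/3630)*(1/29) = 14521/105270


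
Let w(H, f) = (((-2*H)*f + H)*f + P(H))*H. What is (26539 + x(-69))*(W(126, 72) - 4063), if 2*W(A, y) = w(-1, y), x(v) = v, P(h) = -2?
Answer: -243788700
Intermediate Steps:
w(H, f) = H*(-2 + f*(H - 2*H*f)) (w(H, f) = (((-2*H)*f + H)*f - 2)*H = ((-2*H*f + H)*f - 2)*H = ((H - 2*H*f)*f - 2)*H = (f*(H - 2*H*f) - 2)*H = (-2 + f*(H - 2*H*f))*H = H*(-2 + f*(H - 2*H*f)))
W(A, y) = 1 + y/2 - y**2 (W(A, y) = (-(-2 - y - 2*(-1)*y**2))/2 = (-(-2 - y + 2*y**2))/2 = (2 + y - 2*y**2)/2 = 1 + y/2 - y**2)
(26539 + x(-69))*(W(126, 72) - 4063) = (26539 - 69)*((1 + (1/2)*72 - 1*72**2) - 4063) = 26470*((1 + 36 - 1*5184) - 4063) = 26470*((1 + 36 - 5184) - 4063) = 26470*(-5147 - 4063) = 26470*(-9210) = -243788700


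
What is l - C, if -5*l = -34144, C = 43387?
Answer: -182791/5 ≈ -36558.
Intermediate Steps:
l = 34144/5 (l = -⅕*(-34144) = 34144/5 ≈ 6828.8)
l - C = 34144/5 - 1*43387 = 34144/5 - 43387 = -182791/5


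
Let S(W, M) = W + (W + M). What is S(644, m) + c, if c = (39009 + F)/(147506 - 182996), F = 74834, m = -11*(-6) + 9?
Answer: 48259027/35490 ≈ 1359.8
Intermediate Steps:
m = 75 (m = 66 + 9 = 75)
c = -113843/35490 (c = (39009 + 74834)/(147506 - 182996) = 113843/(-35490) = 113843*(-1/35490) = -113843/35490 ≈ -3.2077)
S(W, M) = M + 2*W (S(W, M) = W + (M + W) = M + 2*W)
S(644, m) + c = (75 + 2*644) - 113843/35490 = (75 + 1288) - 113843/35490 = 1363 - 113843/35490 = 48259027/35490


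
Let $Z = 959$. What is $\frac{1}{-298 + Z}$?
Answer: $\frac{1}{661} \approx 0.0015129$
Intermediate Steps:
$\frac{1}{-298 + Z} = \frac{1}{-298 + 959} = \frac{1}{661}$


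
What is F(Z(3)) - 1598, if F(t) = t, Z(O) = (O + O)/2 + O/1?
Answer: -1592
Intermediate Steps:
Z(O) = 2*O (Z(O) = (2*O)*(½) + O*1 = O + O = 2*O)
F(Z(3)) - 1598 = 2*3 - 1598 = 6 - 1598 = -1592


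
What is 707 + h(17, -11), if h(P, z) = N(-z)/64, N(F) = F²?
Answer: 45369/64 ≈ 708.89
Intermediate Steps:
h(P, z) = z²/64 (h(P, z) = (-z)²/64 = z²*(1/64) = z²/64)
707 + h(17, -11) = 707 + (1/64)*(-11)² = 707 + (1/64)*121 = 707 + 121/64 = 45369/64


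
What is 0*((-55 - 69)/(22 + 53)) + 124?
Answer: 124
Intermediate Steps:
0*((-55 - 69)/(22 + 53)) + 124 = 0*(-124/75) + 124 = 0 + 124 = 124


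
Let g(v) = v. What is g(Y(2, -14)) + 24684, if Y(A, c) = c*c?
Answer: 24880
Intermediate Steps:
Y(A, c) = c²
g(Y(2, -14)) + 24684 = (-14)² + 24684 = 196 + 24684 = 24880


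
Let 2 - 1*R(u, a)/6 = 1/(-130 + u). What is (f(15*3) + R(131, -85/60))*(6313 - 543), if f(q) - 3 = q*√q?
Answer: 51930 + 778950*√5 ≈ 1.7937e+6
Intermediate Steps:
f(q) = 3 + q^(3/2) (f(q) = 3 + q*√q = 3 + q^(3/2))
R(u, a) = 12 - 6/(-130 + u)
(f(15*3) + R(131, -85/60))*(6313 - 543) = ((3 + (15*3)^(3/2)) + 6*(-261 + 2*131)/(-130 + 131))*(6313 - 543) = ((3 + 45^(3/2)) + 6*(-261 + 262)/1)*5770 = ((3 + 135*√5) + 6*1*1)*5770 = ((3 + 135*√5) + 6)*5770 = (9 + 135*√5)*5770 = 51930 + 778950*√5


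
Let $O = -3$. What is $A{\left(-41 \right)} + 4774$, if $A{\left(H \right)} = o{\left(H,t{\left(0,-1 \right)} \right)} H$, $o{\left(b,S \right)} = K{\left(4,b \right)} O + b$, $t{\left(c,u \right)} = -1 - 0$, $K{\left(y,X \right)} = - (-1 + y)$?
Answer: $6086$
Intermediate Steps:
$K{\left(y,X \right)} = 1 - y$
$t{\left(c,u \right)} = -1$ ($t{\left(c,u \right)} = -1 + 0 = -1$)
$o{\left(b,S \right)} = 9 + b$ ($o{\left(b,S \right)} = \left(1 - 4\right) \left(-3\right) + b = \left(-3\right) \left(-3\right) + b = 9 + b$)
$A{\left(H \right)} = H \left(9 + H\right)$ ($A{\left(H \right)} = \left(9 + H\right) H = H \left(9 + H\right)$)
$A{\left(-41 \right)} + 4774 = - 41 \left(9 - 41\right) + 4774 = \left(-41\right) \left(-32\right) + 4774 = 1312 + 4774 = 6086$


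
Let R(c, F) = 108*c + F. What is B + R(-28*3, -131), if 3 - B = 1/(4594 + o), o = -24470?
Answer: -182859199/19876 ≈ -9200.0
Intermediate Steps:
R(c, F) = F + 108*c
B = 59629/19876 (B = 3 - 1/(4594 - 24470) = 3 - 1/(-19876) = 3 - 1*(-1/19876) = 3 + 1/19876 = 59629/19876 ≈ 3.0000)
B + R(-28*3, -131) = 59629/19876 + (-131 + 108*(-28*3)) = 59629/19876 + (-131 + 108*(-84)) = 59629/19876 + (-131 - 9072) = 59629/19876 - 9203 = -182859199/19876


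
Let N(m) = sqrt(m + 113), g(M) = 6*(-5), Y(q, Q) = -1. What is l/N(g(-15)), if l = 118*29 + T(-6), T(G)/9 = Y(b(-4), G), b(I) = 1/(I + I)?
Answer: 3413*sqrt(83)/83 ≈ 374.63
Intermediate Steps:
b(I) = 1/(2*I)
g(M) = -30
T(G) = -9 (T(G) = 9*(-1) = -9)
N(m) = sqrt(113 + m)
l = 3413 (l = 118*29 - 9 = 3422 - 9 = 3413)
l/N(g(-15)) = 3413/(sqrt(113 - 30)) = 3413/(sqrt(83)) = 3413*(sqrt(83)/83) = 3413*sqrt(83)/83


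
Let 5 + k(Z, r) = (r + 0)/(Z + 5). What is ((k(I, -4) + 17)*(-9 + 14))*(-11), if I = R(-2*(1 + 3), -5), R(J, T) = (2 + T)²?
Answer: -4510/7 ≈ -644.29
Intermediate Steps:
I = 9 (I = (2 - 5)² = (-3)² = 9)
k(Z, r) = -5 + r/(5 + Z) (k(Z, r) = -5 + (r + 0)/(Z + 5) = -5 + r/(5 + Z))
((k(I, -4) + 17)*(-9 + 14))*(-11) = (((-25 - 4 - 5*9)/(5 + 9) + 17)*(-9 + 14))*(-11) = (((-25 - 4 - 45)/14 + 17)*5)*(-11) = (((1/14)*(-74) + 17)*5)*(-11) = ((-37/7 + 17)*5)*(-11) = ((82/7)*5)*(-11) = (410/7)*(-11) = -4510/7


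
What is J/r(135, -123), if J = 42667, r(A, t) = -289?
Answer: -42667/289 ≈ -147.64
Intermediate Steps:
J/r(135, -123) = 42667/(-289) = 42667*(-1/289) = -42667/289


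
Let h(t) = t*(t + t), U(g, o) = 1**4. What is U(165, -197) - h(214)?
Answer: -91591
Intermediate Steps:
U(g, o) = 1
h(t) = 2*t**2 (h(t) = t*(2*t) = 2*t**2)
U(165, -197) - h(214) = 1 - 2*214**2 = 1 - 2*45796 = 1 - 1*91592 = 1 - 91592 = -91591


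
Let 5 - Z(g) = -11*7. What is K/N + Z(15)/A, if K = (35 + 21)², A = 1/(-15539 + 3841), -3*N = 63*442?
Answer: -635973692/663 ≈ -9.5924e+5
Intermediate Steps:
N = -9282 (N = -21*442 = -⅓*27846 = -9282)
A = -1/11698 (A = 1/(-11698) = -1/11698 ≈ -8.5485e-5)
K = 3136 (K = 56² = 3136)
Z(g) = 82 (Z(g) = 5 - (-11)*7 = 5 - 1*(-77) = 5 + 77 = 82)
K/N + Z(15)/A = 3136/(-9282) + 82/(-1/11698) = 3136*(-1/9282) + 82*(-11698) = -224/663 - 959236 = -635973692/663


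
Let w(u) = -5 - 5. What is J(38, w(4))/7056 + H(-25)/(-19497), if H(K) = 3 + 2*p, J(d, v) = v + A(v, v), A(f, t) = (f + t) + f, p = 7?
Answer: -37493/5732118 ≈ -0.0065409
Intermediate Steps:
A(f, t) = t + 2*f
w(u) = -10
J(d, v) = 4*v (J(d, v) = v + (v + 2*v) = v + 3*v = 4*v)
H(K) = 17 (H(K) = 3 + 2*7 = 3 + 14 = 17)
J(38, w(4))/7056 + H(-25)/(-19497) = (4*(-10))/7056 + 17/(-19497) = -40*1/7056 + 17*(-1/19497) = -5/882 - 17/19497 = -37493/5732118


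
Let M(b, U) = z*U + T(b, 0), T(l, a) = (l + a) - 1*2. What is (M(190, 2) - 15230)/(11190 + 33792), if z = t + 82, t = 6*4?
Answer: -7415/22491 ≈ -0.32969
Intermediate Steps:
t = 24
z = 106 (z = 24 + 82 = 106)
T(l, a) = -2 + a + l (T(l, a) = (a + l) - 2 = -2 + a + l)
M(b, U) = -2 + b + 106*U (M(b, U) = 106*U + (-2 + 0 + b) = 106*U + (-2 + b) = -2 + b + 106*U)
(M(190, 2) - 15230)/(11190 + 33792) = ((-2 + 190 + 106*2) - 15230)/(11190 + 33792) = ((-2 + 190 + 212) - 15230)/44982 = (400 - 15230)*(1/44982) = -14830*1/44982 = -7415/22491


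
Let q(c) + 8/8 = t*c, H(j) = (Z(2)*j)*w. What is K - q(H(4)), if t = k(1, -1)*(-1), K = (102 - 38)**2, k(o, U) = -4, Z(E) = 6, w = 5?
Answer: 3617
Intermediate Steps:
K = 4096 (K = 64**2 = 4096)
t = 4 (t = -4*(-1) = 4)
H(j) = 30*j (H(j) = (6*j)*5 = 30*j)
q(c) = -1 + 4*c
K - q(H(4)) = 4096 - (-1 + 4*(30*4)) = 4096 - (-1 + 4*120) = 4096 - (-1 + 480) = 4096 - 1*479 = 4096 - 479 = 3617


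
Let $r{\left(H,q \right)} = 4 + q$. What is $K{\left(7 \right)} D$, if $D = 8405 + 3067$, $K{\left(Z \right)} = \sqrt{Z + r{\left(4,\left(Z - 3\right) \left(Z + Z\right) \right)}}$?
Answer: $11472 \sqrt{67} \approx 93902.0$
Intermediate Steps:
$K{\left(Z \right)} = \sqrt{4 + Z + 2 Z \left(-3 + Z\right)}$ ($K{\left(Z \right)} = \sqrt{Z + \left(4 + \left(Z - 3\right) \left(Z + Z\right)\right)} = \sqrt{Z + \left(4 + \left(-3 + Z\right) 2 Z\right)} = \sqrt{Z + \left(4 + 2 Z \left(-3 + Z\right)\right)} = \sqrt{4 + Z + 2 Z \left(-3 + Z\right)}$)
$D = 11472$
$K{\left(7 \right)} D = \sqrt{4 + 7 + 2 \cdot 7 \left(-3 + 7\right)} 11472 = \sqrt{4 + 7 + 2 \cdot 7 \cdot 4} \cdot 11472 = \sqrt{4 + 7 + 56} \cdot 11472 = \sqrt{67} \cdot 11472 = 11472 \sqrt{67}$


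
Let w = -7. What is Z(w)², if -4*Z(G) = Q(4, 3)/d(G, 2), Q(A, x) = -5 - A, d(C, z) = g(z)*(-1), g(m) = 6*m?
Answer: 9/256 ≈ 0.035156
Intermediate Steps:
d(C, z) = -6*z (d(C, z) = (6*z)*(-1) = -6*z)
Z(G) = -3/16 (Z(G) = -(-5 - 1*4)/(4*((-6*2))) = -(-5 - 4)/(4*(-12)) = -(-9)*(-1)/(4*12) = -¼*¾ = -3/16)
Z(w)² = (-3/16)² = 9/256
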